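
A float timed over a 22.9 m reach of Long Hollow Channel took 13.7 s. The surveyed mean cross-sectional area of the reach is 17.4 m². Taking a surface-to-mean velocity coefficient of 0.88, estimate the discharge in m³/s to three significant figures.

25.6 m³/s

v_surface = L / t̄ = 22.9 / 13.7 = 1.672 m/s
v_mean = 0.88 × 1.672 = 1.471 m/s
Q = A × v_mean = 17.4 × 1.471 = 25.59 m³/s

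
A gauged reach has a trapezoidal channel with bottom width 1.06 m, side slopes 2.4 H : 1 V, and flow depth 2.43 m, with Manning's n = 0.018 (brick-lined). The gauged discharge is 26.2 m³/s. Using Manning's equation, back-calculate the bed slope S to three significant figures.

0.000606

A = (b + z·y)·y = (1.06 + 2.4×2.43)×2.43 = 16.75 m²
P = b + 2y√(1+z²) = 1.06 + 2×2.43×√(1+2.4²) = 13.70 m
R = A/P = 16.75/13.70 = 1.223 m
S = (Q·n / (1·A·R^(2/3)))² = (26.2×0.018 / (1×16.75×1.144))² = 0.0006064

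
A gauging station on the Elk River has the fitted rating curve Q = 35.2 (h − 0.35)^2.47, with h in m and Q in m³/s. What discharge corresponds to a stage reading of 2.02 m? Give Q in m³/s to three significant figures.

Q = 35.2 × (2.02 − 0.35)^2.47 = 35.2 × 1.67^2.47 = 124.9 m³/s

125 m³/s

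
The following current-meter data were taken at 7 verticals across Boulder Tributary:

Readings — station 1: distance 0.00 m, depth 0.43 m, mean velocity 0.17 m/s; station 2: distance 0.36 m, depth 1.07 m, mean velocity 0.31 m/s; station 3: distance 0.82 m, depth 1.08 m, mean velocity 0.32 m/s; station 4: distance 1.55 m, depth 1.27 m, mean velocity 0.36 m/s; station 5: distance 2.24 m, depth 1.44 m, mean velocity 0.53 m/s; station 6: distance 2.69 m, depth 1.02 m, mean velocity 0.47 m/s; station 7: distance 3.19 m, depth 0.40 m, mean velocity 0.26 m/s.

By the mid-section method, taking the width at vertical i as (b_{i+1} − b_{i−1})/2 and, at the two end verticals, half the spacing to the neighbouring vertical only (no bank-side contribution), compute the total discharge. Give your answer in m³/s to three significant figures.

w_1 = (0.36 − 0.00)/2 = 0.18 m; q_1 = 0.17 × 0.43 × 0.18 = 0.01316 m³/s
w_2 = (0.82 − 0.00)/2 = 0.41 m; q_2 = 0.31 × 1.07 × 0.41 = 0.1360 m³/s
w_3 = (1.55 − 0.36)/2 = 0.595 m; q_3 = 0.32 × 1.08 × 0.595 = 0.2056 m³/s
w_4 = (2.24 − 0.82)/2 = 0.71 m; q_4 = 0.36 × 1.27 × 0.71 = 0.3246 m³/s
w_5 = (2.69 − 1.55)/2 = 0.57 m; q_5 = 0.53 × 1.44 × 0.57 = 0.4350 m³/s
w_6 = (3.19 − 2.24)/2 = 0.475 m; q_6 = 0.47 × 1.02 × 0.475 = 0.2277 m³/s
w_7 = (3.19 − 2.69)/2 = 0.25 m; q_7 = 0.26 × 0.40 × 0.25 = 0.02600 m³/s
Q = Σ qᵢ = 1.368 m³/s

1.37 m³/s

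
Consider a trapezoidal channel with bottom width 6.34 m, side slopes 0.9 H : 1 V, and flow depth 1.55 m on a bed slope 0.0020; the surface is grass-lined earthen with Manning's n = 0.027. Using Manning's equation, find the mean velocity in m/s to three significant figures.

1.81 m/s

A = (b + z·y)·y = (6.34 + 0.9×1.55)×1.55 = 11.99 m²
P = b + 2y√(1+z²) = 6.34 + 2×1.55×√(1+0.9²) = 10.51 m
R = A/P = 11.99/10.51 = 1.141 m
Q = (1/n)·A·R^(2/3)·S^(1/2) = (1/0.027) × 11.99 × 1.141^(2/3) × 0.0020^(1/2) = 21.68 m³/s
V = Q/A = 21.68/11.99 = 1.808 m/s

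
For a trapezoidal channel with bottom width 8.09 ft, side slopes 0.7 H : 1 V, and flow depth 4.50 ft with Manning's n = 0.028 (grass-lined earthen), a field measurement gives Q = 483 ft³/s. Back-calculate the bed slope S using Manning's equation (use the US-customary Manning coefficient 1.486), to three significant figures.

0.00882

A = (b + z·y)·y = (8.09 + 0.7×4.50)×4.50 = 50.58 ft²
P = b + 2y√(1+z²) = 8.09 + 2×4.50×√(1+0.7²) = 19.08 ft
R = A/P = 50.58/19.08 = 2.652 ft
S = (Q·n / (1.486·A·R^(2/3)))² = (483×0.028 / (1.486×50.58×1.916))² = 0.008822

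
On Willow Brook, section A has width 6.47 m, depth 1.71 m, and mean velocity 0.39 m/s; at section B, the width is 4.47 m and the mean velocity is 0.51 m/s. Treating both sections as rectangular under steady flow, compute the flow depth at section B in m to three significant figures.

Q = A₁V₁ = (6.47×1.71) × 0.39 = 4.315 m³/s
d₂ = Q/(b₂ V₂) = 4.315/(4.47×0.51) = 1.893 m

1.89 m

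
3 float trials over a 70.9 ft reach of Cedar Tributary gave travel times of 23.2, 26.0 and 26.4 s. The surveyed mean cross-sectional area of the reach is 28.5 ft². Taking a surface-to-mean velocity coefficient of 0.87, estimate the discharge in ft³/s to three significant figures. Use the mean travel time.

t̄ = (23.2 + 26.0 + 26.4) / 3 = 25.2 s
v_surface = L / t̄ = 70.9 / 25.2 = 2.813 ft/s
v_mean = 0.87 × 2.813 = 2.448 ft/s
Q = A × v_mean = 28.5 × 2.448 = 69.76 ft³/s

69.8 ft³/s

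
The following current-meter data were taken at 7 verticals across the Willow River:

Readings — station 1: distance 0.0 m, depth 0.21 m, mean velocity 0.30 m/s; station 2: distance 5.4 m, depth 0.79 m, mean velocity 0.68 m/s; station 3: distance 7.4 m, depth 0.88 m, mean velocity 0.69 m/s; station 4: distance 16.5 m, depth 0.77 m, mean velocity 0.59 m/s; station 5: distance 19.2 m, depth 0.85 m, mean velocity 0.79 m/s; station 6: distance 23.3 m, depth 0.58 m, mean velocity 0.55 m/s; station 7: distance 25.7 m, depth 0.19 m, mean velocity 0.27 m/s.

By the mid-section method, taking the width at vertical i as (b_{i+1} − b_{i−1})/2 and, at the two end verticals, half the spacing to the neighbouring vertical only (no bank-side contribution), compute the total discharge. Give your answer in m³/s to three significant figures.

w_1 = (5.4 − 0.0)/2 = 2.7 m; q_1 = 0.30 × 0.21 × 2.7 = 0.1701 m³/s
w_2 = (7.4 − 0.0)/2 = 3.7 m; q_2 = 0.68 × 0.79 × 3.7 = 1.988 m³/s
w_3 = (16.5 − 5.4)/2 = 5.55 m; q_3 = 0.69 × 0.88 × 5.55 = 3.370 m³/s
w_4 = (19.2 − 7.4)/2 = 5.9 m; q_4 = 0.59 × 0.77 × 5.9 = 2.680 m³/s
w_5 = (23.3 − 16.5)/2 = 3.4 m; q_5 = 0.79 × 0.85 × 3.4 = 2.283 m³/s
w_6 = (25.7 − 19.2)/2 = 3.25 m; q_6 = 0.55 × 0.58 × 3.25 = 1.037 m³/s
w_7 = (25.7 − 23.3)/2 = 1.2 m; q_7 = 0.27 × 0.19 × 1.2 = 0.06156 m³/s
Q = Σ qᵢ = 11.59 m³/s

11.6 m³/s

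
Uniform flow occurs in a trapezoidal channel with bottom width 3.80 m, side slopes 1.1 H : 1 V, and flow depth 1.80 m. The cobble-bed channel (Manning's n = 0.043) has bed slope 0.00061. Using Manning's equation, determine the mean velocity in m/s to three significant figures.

A = (b + z·y)·y = (3.80 + 1.1×1.80)×1.80 = 10.40 m²
P = b + 2y√(1+z²) = 3.80 + 2×1.80×√(1+1.1²) = 9.152 m
R = A/P = 10.40/9.152 = 1.137 m
Q = (1/n)·A·R^(2/3)·S^(1/2) = (1/0.043) × 10.40 × 1.137^(2/3) × 0.00061^(1/2) = 6.509 m³/s
V = Q/A = 6.509/10.40 = 0.6256 m/s

0.626 m/s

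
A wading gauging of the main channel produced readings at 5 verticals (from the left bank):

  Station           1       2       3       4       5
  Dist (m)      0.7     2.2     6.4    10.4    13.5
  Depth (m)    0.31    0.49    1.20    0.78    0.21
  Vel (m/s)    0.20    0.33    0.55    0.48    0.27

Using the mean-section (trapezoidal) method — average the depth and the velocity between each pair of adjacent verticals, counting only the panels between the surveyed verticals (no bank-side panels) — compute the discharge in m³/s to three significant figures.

Panel 1-2: Δb = 1.5 m, d̄ = (0.31+0.49)/2 = 0.4, v̄ = (0.20+0.33)/2 = 0.265 → q = 1.5×0.4×0.265 = 0.1590 m³/s
Panel 2-3: Δb = 4.2 m, d̄ = (0.49+1.20)/2 = 0.845, v̄ = (0.33+0.55)/2 = 0.44 → q = 4.2×0.845×0.44 = 1.562 m³/s
Panel 3-4: Δb = 4 m, d̄ = (1.20+0.78)/2 = 0.99, v̄ = (0.55+0.48)/2 = 0.515 → q = 4×0.99×0.515 = 2.039 m³/s
Panel 4-5: Δb = 3.1 m, d̄ = (0.78+0.21)/2 = 0.495, v̄ = (0.48+0.27)/2 = 0.375 → q = 3.1×0.495×0.375 = 0.5754 m³/s
Q = Σ q = 4.335 m³/s

4.34 m³/s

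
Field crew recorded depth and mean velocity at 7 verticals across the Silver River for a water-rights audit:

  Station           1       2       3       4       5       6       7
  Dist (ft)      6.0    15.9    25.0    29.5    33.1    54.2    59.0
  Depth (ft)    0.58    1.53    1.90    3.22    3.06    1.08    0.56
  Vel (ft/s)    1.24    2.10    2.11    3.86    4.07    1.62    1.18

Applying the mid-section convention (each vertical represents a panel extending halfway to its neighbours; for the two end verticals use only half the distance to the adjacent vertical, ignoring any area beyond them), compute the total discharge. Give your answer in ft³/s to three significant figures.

290 ft³/s

w_1 = (15.9 − 6.0)/2 = 4.95 ft; q_1 = 1.24 × 0.58 × 4.95 = 3.560 ft³/s
w_2 = (25.0 − 6.0)/2 = 9.5 ft; q_2 = 2.10 × 1.53 × 9.5 = 30.52 ft³/s
w_3 = (29.5 − 15.9)/2 = 6.8 ft; q_3 = 2.11 × 1.90 × 6.8 = 27.26 ft³/s
w_4 = (33.1 − 25.0)/2 = 4.05 ft; q_4 = 3.86 × 3.22 × 4.05 = 50.34 ft³/s
w_5 = (54.2 − 29.5)/2 = 12.35 ft; q_5 = 4.07 × 3.06 × 12.35 = 153.8 ft³/s
w_6 = (59.0 − 33.1)/2 = 12.95 ft; q_6 = 1.62 × 1.08 × 12.95 = 22.66 ft³/s
w_7 = (59.0 − 54.2)/2 = 2.4 ft; q_7 = 1.18 × 0.56 × 2.4 = 1.586 ft³/s
Q = Σ qᵢ = 289.7 ft³/s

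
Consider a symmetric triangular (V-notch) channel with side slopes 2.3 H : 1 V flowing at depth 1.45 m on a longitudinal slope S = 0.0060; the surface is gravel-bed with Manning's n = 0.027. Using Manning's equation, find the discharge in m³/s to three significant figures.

10.6 m³/s

A = z·y² = 2.3×1.45² = 4.836 m²
P = 2y√(1+z²) = 2×1.45×√(1+2.3²) = 7.273 m
R = A/P = 4.836/7.273 = 0.6649 m
Q = (1/n)·A·R^(2/3)·S^(1/2) = (1/0.027) × 4.836 × 0.6649^(2/3) × 0.0060^(1/2) = 10.57 m³/s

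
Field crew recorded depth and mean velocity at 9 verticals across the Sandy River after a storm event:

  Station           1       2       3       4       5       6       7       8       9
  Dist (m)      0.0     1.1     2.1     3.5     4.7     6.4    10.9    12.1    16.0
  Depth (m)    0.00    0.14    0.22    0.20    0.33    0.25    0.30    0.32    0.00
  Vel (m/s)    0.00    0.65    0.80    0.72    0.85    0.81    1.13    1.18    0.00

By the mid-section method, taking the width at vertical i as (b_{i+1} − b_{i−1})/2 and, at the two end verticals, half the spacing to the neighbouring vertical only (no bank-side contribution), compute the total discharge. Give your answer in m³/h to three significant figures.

w_2 = (2.1 − 0.0)/2 = 1.05 m; q_2 = 0.65 × 0.14 × 1.05 = 0.09555 m³/s
w_3 = (3.5 − 1.1)/2 = 1.2 m; q_3 = 0.80 × 0.22 × 1.2 = 0.2112 m³/s
w_4 = (4.7 − 2.1)/2 = 1.3 m; q_4 = 0.72 × 0.20 × 1.3 = 0.1872 m³/s
w_5 = (6.4 − 3.5)/2 = 1.45 m; q_5 = 0.85 × 0.33 × 1.45 = 0.4067 m³/s
w_6 = (10.9 − 4.7)/2 = 3.1 m; q_6 = 0.81 × 0.25 × 3.1 = 0.6278 m³/s
w_7 = (12.1 − 6.4)/2 = 2.85 m; q_7 = 1.13 × 0.30 × 2.85 = 0.9662 m³/s
w_8 = (16.0 − 10.9)/2 = 2.55 m; q_8 = 1.18 × 0.32 × 2.55 = 0.9629 m³/s
Stations 1, 9 contribute zero (depth or velocity is 0).
Q = Σ qᵢ = 3.457 m³/s
= 3.457 × 3600 = 12450 m³/h

12400 m³/h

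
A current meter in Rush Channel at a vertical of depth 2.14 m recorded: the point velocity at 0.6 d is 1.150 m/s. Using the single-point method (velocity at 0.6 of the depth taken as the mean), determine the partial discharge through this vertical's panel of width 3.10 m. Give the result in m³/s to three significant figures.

v̄ = v₀.₆ = 1.150 m/s
q = v̄ × d × w = 1.150 × 2.14 × 3.10 = 7.629 m³/s

7.63 m³/s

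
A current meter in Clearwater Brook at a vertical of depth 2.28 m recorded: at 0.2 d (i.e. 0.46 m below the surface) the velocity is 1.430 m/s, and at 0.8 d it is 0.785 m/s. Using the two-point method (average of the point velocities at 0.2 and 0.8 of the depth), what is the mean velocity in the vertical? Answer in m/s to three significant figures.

1.11 m/s

v̄ = (1.430 + 0.785) / 2 = 1.108 m/s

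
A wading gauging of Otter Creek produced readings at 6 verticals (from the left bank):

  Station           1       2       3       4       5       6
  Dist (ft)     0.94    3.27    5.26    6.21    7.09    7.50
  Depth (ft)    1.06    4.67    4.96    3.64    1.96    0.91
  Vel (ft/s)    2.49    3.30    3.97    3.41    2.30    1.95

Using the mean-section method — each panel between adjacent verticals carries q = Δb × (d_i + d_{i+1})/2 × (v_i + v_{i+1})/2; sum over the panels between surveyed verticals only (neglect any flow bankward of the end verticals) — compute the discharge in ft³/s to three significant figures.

Panel 1-2: Δb = 2.33 ft, d̄ = (1.06+4.67)/2 = 2.865, v̄ = (2.49+3.30)/2 = 2.895 → q = 2.33×2.865×2.895 = 19.33 ft³/s
Panel 2-3: Δb = 1.99 ft, d̄ = (4.67+4.96)/2 = 4.815, v̄ = (3.30+3.97)/2 = 3.635 → q = 1.99×4.815×3.635 = 34.83 ft³/s
Panel 3-4: Δb = 0.95 ft, d̄ = (4.96+3.64)/2 = 4.3, v̄ = (3.97+3.41)/2 = 3.69 → q = 0.95×4.3×3.69 = 15.07 ft³/s
Panel 4-5: Δb = 0.88 ft, d̄ = (3.64+1.96)/2 = 2.8, v̄ = (3.41+2.30)/2 = 2.855 → q = 0.88×2.8×2.855 = 7.035 ft³/s
Panel 5-6: Δb = 0.41 ft, d̄ = (1.96+0.91)/2 = 1.435, v̄ = (2.30+1.95)/2 = 2.125 → q = 0.41×1.435×2.125 = 1.250 ft³/s
Q = Σ q = 77.51 ft³/s

77.5 ft³/s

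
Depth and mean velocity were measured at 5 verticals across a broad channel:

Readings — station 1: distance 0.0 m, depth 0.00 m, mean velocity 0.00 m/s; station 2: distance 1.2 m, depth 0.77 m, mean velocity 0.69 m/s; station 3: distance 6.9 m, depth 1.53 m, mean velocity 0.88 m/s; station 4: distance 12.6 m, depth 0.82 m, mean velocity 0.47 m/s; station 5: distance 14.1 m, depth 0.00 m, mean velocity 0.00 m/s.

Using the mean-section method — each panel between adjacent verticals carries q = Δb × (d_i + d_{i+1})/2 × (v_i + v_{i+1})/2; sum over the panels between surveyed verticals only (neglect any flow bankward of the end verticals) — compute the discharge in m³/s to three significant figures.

9.97 m³/s

Panel 1-2: Δb = 1.2 m, d̄ = (0.00+0.77)/2 = 0.385, v̄ = (0.00+0.69)/2 = 0.345 → q = 1.2×0.385×0.345 = 0.1594 m³/s
Panel 2-3: Δb = 5.7 m, d̄ = (0.77+1.53)/2 = 1.15, v̄ = (0.69+0.88)/2 = 0.785 → q = 5.7×1.15×0.785 = 5.146 m³/s
Panel 3-4: Δb = 5.7 m, d̄ = (1.53+0.82)/2 = 1.175, v̄ = (0.88+0.47)/2 = 0.675 → q = 5.7×1.175×0.675 = 4.521 m³/s
Panel 4-5: Δb = 1.5 m, d̄ = (0.82+0.00)/2 = 0.41, v̄ = (0.47+0.00)/2 = 0.235 → q = 1.5×0.41×0.235 = 0.1445 m³/s
Q = Σ q = 9.970 m³/s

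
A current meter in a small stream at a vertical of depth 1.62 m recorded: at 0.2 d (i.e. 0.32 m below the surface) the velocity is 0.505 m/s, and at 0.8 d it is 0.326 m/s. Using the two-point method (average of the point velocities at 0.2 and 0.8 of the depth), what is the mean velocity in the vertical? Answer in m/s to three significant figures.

v̄ = (0.505 + 0.326) / 2 = 0.4155 m/s

0.416 m/s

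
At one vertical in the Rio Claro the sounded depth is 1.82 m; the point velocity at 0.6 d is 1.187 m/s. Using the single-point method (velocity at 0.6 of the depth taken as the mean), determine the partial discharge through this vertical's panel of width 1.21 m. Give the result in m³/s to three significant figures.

v̄ = v₀.₆ = 1.187 m/s
q = v̄ × d × w = 1.187 × 1.82 × 1.21 = 2.614 m³/s

2.61 m³/s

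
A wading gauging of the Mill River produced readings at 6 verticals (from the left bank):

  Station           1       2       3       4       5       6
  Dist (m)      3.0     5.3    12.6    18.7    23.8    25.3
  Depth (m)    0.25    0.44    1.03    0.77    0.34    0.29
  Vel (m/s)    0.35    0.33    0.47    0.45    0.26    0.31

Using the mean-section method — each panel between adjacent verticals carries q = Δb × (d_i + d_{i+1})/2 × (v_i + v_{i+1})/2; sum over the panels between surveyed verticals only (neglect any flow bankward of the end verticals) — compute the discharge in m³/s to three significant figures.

6.08 m³/s

Panel 1-2: Δb = 2.3 m, d̄ = (0.25+0.44)/2 = 0.345, v̄ = (0.35+0.33)/2 = 0.34 → q = 2.3×0.345×0.34 = 0.2698 m³/s
Panel 2-3: Δb = 7.3 m, d̄ = (0.44+1.03)/2 = 0.735, v̄ = (0.33+0.47)/2 = 0.4 → q = 7.3×0.735×0.4 = 2.146 m³/s
Panel 3-4: Δb = 6.1 m, d̄ = (1.03+0.77)/2 = 0.9, v̄ = (0.47+0.45)/2 = 0.46 → q = 6.1×0.9×0.46 = 2.525 m³/s
Panel 4-5: Δb = 5.1 m, d̄ = (0.77+0.34)/2 = 0.555, v̄ = (0.45+0.26)/2 = 0.355 → q = 5.1×0.555×0.355 = 1.005 m³/s
Panel 5-6: Δb = 1.5 m, d̄ = (0.34+0.29)/2 = 0.315, v̄ = (0.26+0.31)/2 = 0.285 → q = 1.5×0.315×0.285 = 0.1347 m³/s
Q = Σ q = 6.081 m³/s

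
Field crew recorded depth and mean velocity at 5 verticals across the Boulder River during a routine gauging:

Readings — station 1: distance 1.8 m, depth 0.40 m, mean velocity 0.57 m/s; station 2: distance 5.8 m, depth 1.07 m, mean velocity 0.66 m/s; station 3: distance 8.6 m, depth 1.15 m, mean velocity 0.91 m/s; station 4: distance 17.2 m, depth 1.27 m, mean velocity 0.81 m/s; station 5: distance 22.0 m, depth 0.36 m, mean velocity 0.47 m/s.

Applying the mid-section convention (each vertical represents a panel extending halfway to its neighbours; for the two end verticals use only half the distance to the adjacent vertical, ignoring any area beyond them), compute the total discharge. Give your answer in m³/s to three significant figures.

16.1 m³/s

w_1 = (5.8 − 1.8)/2 = 2 m; q_1 = 0.57 × 0.40 × 2 = 0.4560 m³/s
w_2 = (8.6 − 1.8)/2 = 3.4 m; q_2 = 0.66 × 1.07 × 3.4 = 2.401 m³/s
w_3 = (17.2 − 5.8)/2 = 5.7 m; q_3 = 0.91 × 1.15 × 5.7 = 5.965 m³/s
w_4 = (22.0 − 8.6)/2 = 6.7 m; q_4 = 0.81 × 1.27 × 6.7 = 6.892 m³/s
w_5 = (22.0 − 17.2)/2 = 2.4 m; q_5 = 0.47 × 0.36 × 2.4 = 0.4061 m³/s
Q = Σ qᵢ = 16.12 m³/s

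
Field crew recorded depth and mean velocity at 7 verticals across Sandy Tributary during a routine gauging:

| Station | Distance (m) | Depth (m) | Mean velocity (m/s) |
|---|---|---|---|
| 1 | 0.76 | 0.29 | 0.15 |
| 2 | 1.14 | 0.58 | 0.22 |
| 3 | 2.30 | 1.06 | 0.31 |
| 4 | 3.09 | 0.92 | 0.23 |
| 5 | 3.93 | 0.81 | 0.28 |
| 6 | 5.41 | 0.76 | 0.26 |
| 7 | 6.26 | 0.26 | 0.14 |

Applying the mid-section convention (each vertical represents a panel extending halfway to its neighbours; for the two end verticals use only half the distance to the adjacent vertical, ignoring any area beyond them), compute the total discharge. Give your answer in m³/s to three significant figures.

w_1 = (1.14 − 0.76)/2 = 0.19 m; q_1 = 0.15 × 0.29 × 0.19 = 0.008265 m³/s
w_2 = (2.30 − 0.76)/2 = 0.77 m; q_2 = 0.22 × 0.58 × 0.77 = 0.09825 m³/s
w_3 = (3.09 − 1.14)/2 = 0.975 m; q_3 = 0.31 × 1.06 × 0.975 = 0.3204 m³/s
w_4 = (3.93 − 2.30)/2 = 0.815 m; q_4 = 0.23 × 0.92 × 0.815 = 0.1725 m³/s
w_5 = (5.41 − 3.09)/2 = 1.16 m; q_5 = 0.28 × 0.81 × 1.16 = 0.2631 m³/s
w_6 = (6.26 − 3.93)/2 = 1.165 m; q_6 = 0.26 × 0.76 × 1.165 = 0.2302 m³/s
w_7 = (6.26 − 5.41)/2 = 0.425 m; q_7 = 0.14 × 0.26 × 0.425 = 0.01547 m³/s
Q = Σ qᵢ = 1.108 m³/s

1.11 m³/s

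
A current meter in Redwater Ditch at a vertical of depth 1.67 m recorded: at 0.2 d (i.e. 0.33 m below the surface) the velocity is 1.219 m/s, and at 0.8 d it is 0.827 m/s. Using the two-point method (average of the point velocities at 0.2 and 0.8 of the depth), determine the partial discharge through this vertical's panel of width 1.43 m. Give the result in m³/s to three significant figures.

v̄ = (1.219 + 0.827) / 2 = 1.023 m/s
q = v̄ × d × w = 1.023 × 1.67 × 1.43 = 2.443 m³/s

2.44 m³/s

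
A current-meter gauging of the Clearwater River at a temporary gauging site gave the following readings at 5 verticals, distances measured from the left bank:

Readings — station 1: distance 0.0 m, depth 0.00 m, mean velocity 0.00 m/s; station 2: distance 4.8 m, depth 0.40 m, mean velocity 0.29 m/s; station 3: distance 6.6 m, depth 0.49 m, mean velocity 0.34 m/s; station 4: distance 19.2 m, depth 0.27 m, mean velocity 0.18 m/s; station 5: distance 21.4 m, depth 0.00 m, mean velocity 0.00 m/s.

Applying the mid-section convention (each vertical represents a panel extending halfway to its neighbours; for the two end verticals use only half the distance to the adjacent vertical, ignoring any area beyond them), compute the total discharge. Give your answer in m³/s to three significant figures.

1.94 m³/s

w_2 = (6.6 − 0.0)/2 = 3.3 m; q_2 = 0.29 × 0.40 × 3.3 = 0.3828 m³/s
w_3 = (19.2 − 4.8)/2 = 7.2 m; q_3 = 0.34 × 0.49 × 7.2 = 1.200 m³/s
w_4 = (21.4 − 6.6)/2 = 7.4 m; q_4 = 0.18 × 0.27 × 7.4 = 0.3596 m³/s
Stations 1, 5 contribute zero (depth or velocity is 0).
Q = Σ qᵢ = 1.942 m³/s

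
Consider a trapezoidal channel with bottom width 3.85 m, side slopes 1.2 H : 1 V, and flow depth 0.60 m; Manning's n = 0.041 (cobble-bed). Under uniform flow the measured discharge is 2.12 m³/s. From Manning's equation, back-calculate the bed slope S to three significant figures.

A = (b + z·y)·y = (3.85 + 1.2×0.60)×0.60 = 2.742 m²
P = b + 2y√(1+z²) = 3.85 + 2×0.60×√(1+1.2²) = 5.724 m
R = A/P = 2.742/5.724 = 0.4790 m
S = (Q·n / (1·A·R^(2/3)))² = (2.12×0.041 / (1×2.742×0.6122))² = 0.002681

0.00268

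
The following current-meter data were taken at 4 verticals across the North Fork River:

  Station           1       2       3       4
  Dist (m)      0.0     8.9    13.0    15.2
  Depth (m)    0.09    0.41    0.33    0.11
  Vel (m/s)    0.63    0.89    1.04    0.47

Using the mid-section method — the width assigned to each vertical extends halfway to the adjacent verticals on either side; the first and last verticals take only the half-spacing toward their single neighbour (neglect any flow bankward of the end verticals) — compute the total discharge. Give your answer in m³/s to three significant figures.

3.76 m³/s

w_1 = (8.9 − 0.0)/2 = 4.45 m; q_1 = 0.63 × 0.09 × 4.45 = 0.2523 m³/s
w_2 = (13.0 − 0.0)/2 = 6.5 m; q_2 = 0.89 × 0.41 × 6.5 = 2.372 m³/s
w_3 = (15.2 − 8.9)/2 = 3.15 m; q_3 = 1.04 × 0.33 × 3.15 = 1.081 m³/s
w_4 = (15.2 − 13.0)/2 = 1.1 m; q_4 = 0.47 × 0.11 × 1.1 = 0.05687 m³/s
Q = Σ qᵢ = 3.762 m³/s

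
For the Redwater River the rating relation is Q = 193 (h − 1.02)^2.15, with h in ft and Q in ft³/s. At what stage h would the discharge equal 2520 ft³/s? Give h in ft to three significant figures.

h − h₀ = (Q/C)^(1/b) = (2520/193)^(1/2.15) = 3.304 ft
h = 1.02 + 3.304 = 4.324 ft

4.32 ft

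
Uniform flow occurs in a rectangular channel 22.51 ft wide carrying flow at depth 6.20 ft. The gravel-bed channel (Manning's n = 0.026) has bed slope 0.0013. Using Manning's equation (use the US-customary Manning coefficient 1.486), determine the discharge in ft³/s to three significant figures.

A = b·y = 22.51 × 6.20 = 139.6 ft²
P = b + 2y = 22.51 + 2×6.20 = 34.91 ft
R = A/P = 139.6/34.91 = 3.998 ft
Q = (1.486/n)·A·R^(2/3)·S^(1/2) = (1.486/0.026) × 139.6 × 3.998^(2/3) × 0.0013^(1/2) = 724.4 ft³/s

724 ft³/s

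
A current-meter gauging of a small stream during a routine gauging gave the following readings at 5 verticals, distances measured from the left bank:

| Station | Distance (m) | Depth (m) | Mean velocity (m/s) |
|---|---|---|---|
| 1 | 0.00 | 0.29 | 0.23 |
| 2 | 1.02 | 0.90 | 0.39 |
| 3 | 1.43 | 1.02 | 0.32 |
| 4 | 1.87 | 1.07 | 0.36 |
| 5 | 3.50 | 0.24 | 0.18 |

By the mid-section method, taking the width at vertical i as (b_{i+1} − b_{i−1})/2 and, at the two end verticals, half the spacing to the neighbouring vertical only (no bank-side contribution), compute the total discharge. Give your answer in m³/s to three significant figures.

w_1 = (1.02 − 0.00)/2 = 0.51 m; q_1 = 0.23 × 0.29 × 0.51 = 0.03402 m³/s
w_2 = (1.43 − 0.00)/2 = 0.715 m; q_2 = 0.39 × 0.90 × 0.715 = 0.2510 m³/s
w_3 = (1.87 − 1.02)/2 = 0.425 m; q_3 = 0.32 × 1.02 × 0.425 = 0.1387 m³/s
w_4 = (3.50 − 1.43)/2 = 1.035 m; q_4 = 0.36 × 1.07 × 1.035 = 0.3987 m³/s
w_5 = (3.50 − 1.87)/2 = 0.815 m; q_5 = 0.18 × 0.24 × 0.815 = 0.03521 m³/s
Q = Σ qᵢ = 0.8576 m³/s

0.858 m³/s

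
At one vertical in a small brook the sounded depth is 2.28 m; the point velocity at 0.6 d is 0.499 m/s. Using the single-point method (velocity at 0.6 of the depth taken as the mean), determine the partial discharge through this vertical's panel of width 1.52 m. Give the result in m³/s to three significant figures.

1.73 m³/s

v̄ = v₀.₆ = 0.499 m/s
q = v̄ × d × w = 0.4990 × 2.28 × 1.52 = 1.729 m³/s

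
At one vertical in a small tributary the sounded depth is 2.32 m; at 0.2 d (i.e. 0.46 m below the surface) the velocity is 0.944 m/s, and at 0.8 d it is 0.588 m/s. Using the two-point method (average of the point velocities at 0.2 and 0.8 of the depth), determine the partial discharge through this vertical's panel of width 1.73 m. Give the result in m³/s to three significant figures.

3.07 m³/s

v̄ = (0.944 + 0.588) / 2 = 0.7660 m/s
q = v̄ × d × w = 0.7660 × 2.32 × 1.73 = 3.074 m³/s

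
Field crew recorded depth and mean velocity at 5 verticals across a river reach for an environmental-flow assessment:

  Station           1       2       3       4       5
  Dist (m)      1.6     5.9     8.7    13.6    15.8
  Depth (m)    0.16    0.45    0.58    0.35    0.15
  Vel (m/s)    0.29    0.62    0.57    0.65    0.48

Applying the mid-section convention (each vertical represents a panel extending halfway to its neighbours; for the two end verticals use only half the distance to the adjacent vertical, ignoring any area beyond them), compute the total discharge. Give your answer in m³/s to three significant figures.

3.25 m³/s

w_1 = (5.9 − 1.6)/2 = 2.15 m; q_1 = 0.29 × 0.16 × 2.15 = 0.09976 m³/s
w_2 = (8.7 − 1.6)/2 = 3.55 m; q_2 = 0.62 × 0.45 × 3.55 = 0.9905 m³/s
w_3 = (13.6 − 5.9)/2 = 3.85 m; q_3 = 0.57 × 0.58 × 3.85 = 1.273 m³/s
w_4 = (15.8 − 8.7)/2 = 3.55 m; q_4 = 0.65 × 0.35 × 3.55 = 0.8076 m³/s
w_5 = (15.8 − 13.6)/2 = 1.1 m; q_5 = 0.48 × 0.15 × 1.1 = 0.07920 m³/s
Q = Σ qᵢ = 3.250 m³/s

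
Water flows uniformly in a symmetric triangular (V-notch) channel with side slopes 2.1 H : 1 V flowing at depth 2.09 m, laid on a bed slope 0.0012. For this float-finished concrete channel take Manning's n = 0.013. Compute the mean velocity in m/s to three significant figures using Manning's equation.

A = z·y² = 2.1×2.09² = 9.173 m²
P = 2y√(1+z²) = 2×2.09×√(1+2.1²) = 9.722 m
R = A/P = 9.173/9.722 = 0.9435 m
Q = (1/n)·A·R^(2/3)·S^(1/2) = (1/0.013) × 9.173 × 0.9435^(2/3) × 0.0012^(1/2) = 23.51 m³/s
V = Q/A = 23.51/9.173 = 2.563 m/s

2.56 m/s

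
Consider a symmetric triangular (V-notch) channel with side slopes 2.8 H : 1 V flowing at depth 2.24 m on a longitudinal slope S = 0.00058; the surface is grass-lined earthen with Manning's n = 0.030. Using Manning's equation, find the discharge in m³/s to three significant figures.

A = z·y² = 2.8×2.24² = 14.05 m²
P = 2y√(1+z²) = 2×2.24×√(1+2.8²) = 13.32 m
R = A/P = 14.05/13.32 = 1.055 m
Q = (1/n)·A·R^(2/3)·S^(1/2) = (1/0.030) × 14.05 × 1.055^(2/3) × 0.00058^(1/2) = 11.69 m³/s

11.7 m³/s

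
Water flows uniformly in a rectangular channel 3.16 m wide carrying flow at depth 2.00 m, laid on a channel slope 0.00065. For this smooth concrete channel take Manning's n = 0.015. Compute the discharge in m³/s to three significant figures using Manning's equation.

A = b·y = 3.16 × 2.00 = 6.320 m²
P = b + 2y = 3.16 + 2×2.00 = 7.160 m
R = A/P = 6.320/7.160 = 0.8827 m
Q = (1/n)·A·R^(2/3)·S^(1/2) = (1/0.015) × 6.320 × 0.8827^(2/3) × 0.00065^(1/2) = 9.884 m³/s

9.88 m³/s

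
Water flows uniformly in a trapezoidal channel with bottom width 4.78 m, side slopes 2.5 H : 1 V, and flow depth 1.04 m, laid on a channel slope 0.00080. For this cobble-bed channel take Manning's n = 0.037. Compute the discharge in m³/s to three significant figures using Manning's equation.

A = (b + z·y)·y = (4.78 + 2.5×1.04)×1.04 = 7.675 m²
P = b + 2y√(1+z²) = 4.78 + 2×1.04×√(1+2.5²) = 10.38 m
R = A/P = 7.675/10.38 = 0.7394 m
Q = (1/n)·A·R^(2/3)·S^(1/2) = (1/0.037) × 7.675 × 0.7394^(2/3) × 0.00080^(1/2) = 4.797 m³/s

4.80 m³/s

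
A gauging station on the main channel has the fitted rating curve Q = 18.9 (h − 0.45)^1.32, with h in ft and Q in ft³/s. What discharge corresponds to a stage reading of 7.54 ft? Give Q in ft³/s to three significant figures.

251 ft³/s

Q = 18.9 × (7.54 − 0.45)^1.32 = 18.9 × 7.09^1.32 = 250.8 ft³/s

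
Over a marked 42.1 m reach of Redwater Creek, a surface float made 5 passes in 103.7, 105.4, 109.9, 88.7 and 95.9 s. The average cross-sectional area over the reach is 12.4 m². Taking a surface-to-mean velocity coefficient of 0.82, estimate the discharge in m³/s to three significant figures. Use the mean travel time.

t̄ = (103.7 + 105.4 + 109.9 + 88.7 + 95.9) / 5 = 100.72 s
v_surface = L / t̄ = 42.1 / 100.72 = 0.4180 m/s
v_mean = 0.82 × 0.4180 = 0.3428 m/s
Q = A × v_mean = 12.4 × 0.3428 = 4.250 m³/s

4.25 m³/s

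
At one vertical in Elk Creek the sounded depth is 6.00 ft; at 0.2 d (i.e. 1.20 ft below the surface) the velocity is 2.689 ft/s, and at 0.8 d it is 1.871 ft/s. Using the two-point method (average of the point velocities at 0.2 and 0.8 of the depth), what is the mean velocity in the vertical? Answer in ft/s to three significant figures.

v̄ = (2.689 + 1.871) / 2 = 2.280 ft/s

2.28 ft/s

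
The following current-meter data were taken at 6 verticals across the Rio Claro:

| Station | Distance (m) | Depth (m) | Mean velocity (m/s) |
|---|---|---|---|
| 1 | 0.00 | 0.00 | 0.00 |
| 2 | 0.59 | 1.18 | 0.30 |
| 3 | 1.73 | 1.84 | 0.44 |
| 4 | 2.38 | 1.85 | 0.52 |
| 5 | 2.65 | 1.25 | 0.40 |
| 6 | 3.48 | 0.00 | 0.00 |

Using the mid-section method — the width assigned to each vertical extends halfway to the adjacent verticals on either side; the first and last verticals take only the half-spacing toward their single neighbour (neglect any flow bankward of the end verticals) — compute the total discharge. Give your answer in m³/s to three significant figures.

w_2 = (1.73 − 0.00)/2 = 0.865 m; q_2 = 0.30 × 1.18 × 0.865 = 0.3062 m³/s
w_3 = (2.38 − 0.59)/2 = 0.895 m; q_3 = 0.44 × 1.84 × 0.895 = 0.7246 m³/s
w_4 = (2.65 − 1.73)/2 = 0.46 m; q_4 = 0.52 × 1.85 × 0.46 = 0.4425 m³/s
w_5 = (3.48 − 2.38)/2 = 0.55 m; q_5 = 0.40 × 1.25 × 0.55 = 0.2750 m³/s
Stations 1, 6 contribute zero (depth or velocity is 0).
Q = Σ qᵢ = 1.748 m³/s

1.75 m³/s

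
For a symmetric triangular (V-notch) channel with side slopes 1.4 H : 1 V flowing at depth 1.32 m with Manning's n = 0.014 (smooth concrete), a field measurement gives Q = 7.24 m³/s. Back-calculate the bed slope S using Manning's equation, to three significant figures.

0.00396

A = z·y² = 1.4×1.32² = 2.439 m²
P = 2y√(1+z²) = 2×1.32×√(1+1.4²) = 4.542 m
R = A/P = 2.439/4.542 = 0.5371 m
S = (Q·n / (1·A·R^(2/3)))² = (7.24×0.014 / (1×2.439×0.6607))² = 0.003955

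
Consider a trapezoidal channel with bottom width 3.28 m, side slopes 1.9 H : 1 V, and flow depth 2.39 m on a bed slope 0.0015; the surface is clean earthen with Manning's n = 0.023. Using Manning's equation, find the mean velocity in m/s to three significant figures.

2.09 m/s

A = (b + z·y)·y = (3.28 + 1.9×2.39)×2.39 = 18.69 m²
P = b + 2y√(1+z²) = 3.28 + 2×2.39×√(1+1.9²) = 13.54 m
R = A/P = 18.69/13.54 = 1.380 m
Q = (1/n)·A·R^(2/3)·S^(1/2) = (1/0.023) × 18.69 × 1.380^(2/3) × 0.0015^(1/2) = 39.02 m³/s
V = Q/A = 39.02/18.69 = 2.087 m/s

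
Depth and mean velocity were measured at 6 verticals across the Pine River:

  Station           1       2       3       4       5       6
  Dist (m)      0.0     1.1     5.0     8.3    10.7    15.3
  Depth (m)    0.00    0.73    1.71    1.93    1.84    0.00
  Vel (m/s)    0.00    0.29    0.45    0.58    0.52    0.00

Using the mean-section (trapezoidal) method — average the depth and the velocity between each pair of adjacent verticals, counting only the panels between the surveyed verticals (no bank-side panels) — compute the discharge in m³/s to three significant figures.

8.50 m³/s

Panel 1-2: Δb = 1.1 m, d̄ = (0.00+0.73)/2 = 0.365, v̄ = (0.00+0.29)/2 = 0.145 → q = 1.1×0.365×0.145 = 0.05822 m³/s
Panel 2-3: Δb = 3.9 m, d̄ = (0.73+1.71)/2 = 1.22, v̄ = (0.29+0.45)/2 = 0.37 → q = 3.9×1.22×0.37 = 1.760 m³/s
Panel 3-4: Δb = 3.3 m, d̄ = (1.71+1.93)/2 = 1.82, v̄ = (0.45+0.58)/2 = 0.515 → q = 3.3×1.82×0.515 = 3.093 m³/s
Panel 4-5: Δb = 2.4 m, d̄ = (1.93+1.84)/2 = 1.885, v̄ = (0.58+0.52)/2 = 0.55 → q = 2.4×1.885×0.55 = 2.488 m³/s
Panel 5-6: Δb = 4.6 m, d̄ = (1.84+0.00)/2 = 0.92, v̄ = (0.52+0.00)/2 = 0.26 → q = 4.6×0.92×0.26 = 1.100 m³/s
Q = Σ q = 8.500 m³/s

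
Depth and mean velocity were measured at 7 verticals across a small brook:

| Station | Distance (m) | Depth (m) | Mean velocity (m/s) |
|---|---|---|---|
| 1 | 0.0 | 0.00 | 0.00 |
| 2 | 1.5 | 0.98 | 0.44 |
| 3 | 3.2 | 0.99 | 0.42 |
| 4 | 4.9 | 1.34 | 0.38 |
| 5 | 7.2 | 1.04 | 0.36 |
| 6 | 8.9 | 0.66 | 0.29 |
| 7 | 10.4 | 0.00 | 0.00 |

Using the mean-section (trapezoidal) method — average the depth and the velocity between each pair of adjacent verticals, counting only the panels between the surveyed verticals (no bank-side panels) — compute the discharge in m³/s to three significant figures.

Panel 1-2: Δb = 1.5 m, d̄ = (0.00+0.98)/2 = 0.49, v̄ = (0.00+0.44)/2 = 0.22 → q = 1.5×0.49×0.22 = 0.1617 m³/s
Panel 2-3: Δb = 1.7 m, d̄ = (0.98+0.99)/2 = 0.985, v̄ = (0.44+0.42)/2 = 0.43 → q = 1.7×0.985×0.43 = 0.7200 m³/s
Panel 3-4: Δb = 1.7 m, d̄ = (0.99+1.34)/2 = 1.165, v̄ = (0.42+0.38)/2 = 0.4 → q = 1.7×1.165×0.4 = 0.7922 m³/s
Panel 4-5: Δb = 2.3 m, d̄ = (1.34+1.04)/2 = 1.19, v̄ = (0.38+0.36)/2 = 0.37 → q = 2.3×1.19×0.37 = 1.013 m³/s
Panel 5-6: Δb = 1.7 m, d̄ = (1.04+0.66)/2 = 0.85, v̄ = (0.36+0.29)/2 = 0.325 → q = 1.7×0.85×0.325 = 0.4696 m³/s
Panel 6-7: Δb = 1.5 m, d̄ = (0.66+0.00)/2 = 0.33, v̄ = (0.29+0.00)/2 = 0.145 → q = 1.5×0.33×0.145 = 0.07178 m³/s
Q = Σ q = 3.228 m³/s

3.23 m³/s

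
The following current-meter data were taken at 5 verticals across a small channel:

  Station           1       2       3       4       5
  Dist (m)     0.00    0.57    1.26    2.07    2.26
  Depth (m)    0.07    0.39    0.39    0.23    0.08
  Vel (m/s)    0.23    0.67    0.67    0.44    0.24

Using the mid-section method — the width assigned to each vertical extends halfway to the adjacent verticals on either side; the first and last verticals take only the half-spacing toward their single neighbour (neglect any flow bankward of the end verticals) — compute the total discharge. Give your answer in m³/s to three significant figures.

w_1 = (0.57 − 0.00)/2 = 0.285 m; q_1 = 0.23 × 0.07 × 0.285 = 0.004589 m³/s
w_2 = (1.26 − 0.00)/2 = 0.63 m; q_2 = 0.67 × 0.39 × 0.63 = 0.1646 m³/s
w_3 = (2.07 − 0.57)/2 = 0.75 m; q_3 = 0.67 × 0.39 × 0.75 = 0.1960 m³/s
w_4 = (2.26 − 1.26)/2 = 0.5 m; q_4 = 0.44 × 0.23 × 0.5 = 0.05060 m³/s
w_5 = (2.26 − 2.07)/2 = 0.095 m; q_5 = 0.24 × 0.08 × 0.095 = 0.001824 m³/s
Q = Σ qᵢ = 0.4176 m³/s

0.418 m³/s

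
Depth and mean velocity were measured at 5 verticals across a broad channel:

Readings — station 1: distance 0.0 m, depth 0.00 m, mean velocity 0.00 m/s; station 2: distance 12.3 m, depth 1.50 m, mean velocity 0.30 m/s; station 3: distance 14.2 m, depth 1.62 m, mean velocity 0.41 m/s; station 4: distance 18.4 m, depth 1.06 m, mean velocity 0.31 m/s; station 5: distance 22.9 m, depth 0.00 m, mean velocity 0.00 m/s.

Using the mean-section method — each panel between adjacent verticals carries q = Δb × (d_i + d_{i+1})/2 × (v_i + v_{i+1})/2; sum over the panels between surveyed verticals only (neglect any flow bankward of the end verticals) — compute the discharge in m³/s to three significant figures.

Panel 1-2: Δb = 12.3 m, d̄ = (0.00+1.50)/2 = 0.75, v̄ = (0.00+0.30)/2 = 0.15 → q = 12.3×0.75×0.15 = 1.384 m³/s
Panel 2-3: Δb = 1.9 m, d̄ = (1.50+1.62)/2 = 1.56, v̄ = (0.30+0.41)/2 = 0.355 → q = 1.9×1.56×0.355 = 1.052 m³/s
Panel 3-4: Δb = 4.2 m, d̄ = (1.62+1.06)/2 = 1.34, v̄ = (0.41+0.31)/2 = 0.36 → q = 4.2×1.34×0.36 = 2.026 m³/s
Panel 4-5: Δb = 4.5 m, d̄ = (1.06+0.00)/2 = 0.53, v̄ = (0.31+0.00)/2 = 0.155 → q = 4.5×0.53×0.155 = 0.3697 m³/s
Q = Σ q = 4.832 m³/s

4.83 m³/s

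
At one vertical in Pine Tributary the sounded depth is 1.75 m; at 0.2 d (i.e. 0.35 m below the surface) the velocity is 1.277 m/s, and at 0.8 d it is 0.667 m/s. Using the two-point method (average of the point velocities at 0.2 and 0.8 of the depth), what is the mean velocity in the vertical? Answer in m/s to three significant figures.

v̄ = (1.277 + 0.667) / 2 = 0.9720 m/s

0.972 m/s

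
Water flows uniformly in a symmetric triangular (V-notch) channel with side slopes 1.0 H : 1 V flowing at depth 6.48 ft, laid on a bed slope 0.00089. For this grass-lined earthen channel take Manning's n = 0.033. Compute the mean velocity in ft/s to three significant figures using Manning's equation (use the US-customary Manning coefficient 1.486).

2.33 ft/s

A = z·y² = 1.0×6.48² = 41.99 ft²
P = 2y√(1+z²) = 2×6.48×√(1+1.0²) = 18.33 ft
R = A/P = 41.99/18.33 = 2.291 ft
Q = (1.486/n)·A·R^(2/3)·S^(1/2) = (1.486/0.033) × 41.99 × 2.291^(2/3) × 0.00089^(1/2) = 98.03 ft³/s
V = Q/A = 98.03/41.99 = 2.335 ft/s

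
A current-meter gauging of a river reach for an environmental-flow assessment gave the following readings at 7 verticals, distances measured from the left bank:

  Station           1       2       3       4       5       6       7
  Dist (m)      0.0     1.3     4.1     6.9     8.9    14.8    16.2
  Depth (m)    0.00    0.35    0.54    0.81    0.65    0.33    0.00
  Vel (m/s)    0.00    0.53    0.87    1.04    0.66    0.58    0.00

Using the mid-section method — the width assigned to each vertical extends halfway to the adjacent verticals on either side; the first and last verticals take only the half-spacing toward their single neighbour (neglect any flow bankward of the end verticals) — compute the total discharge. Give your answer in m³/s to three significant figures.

6.11 m³/s

w_2 = (4.1 − 0.0)/2 = 2.05 m; q_2 = 0.53 × 0.35 × 2.05 = 0.3803 m³/s
w_3 = (6.9 − 1.3)/2 = 2.8 m; q_3 = 0.87 × 0.54 × 2.8 = 1.315 m³/s
w_4 = (8.9 − 4.1)/2 = 2.4 m; q_4 = 1.04 × 0.81 × 2.4 = 2.022 m³/s
w_5 = (14.8 − 6.9)/2 = 3.95 m; q_5 = 0.66 × 0.65 × 3.95 = 1.695 m³/s
w_6 = (16.2 − 8.9)/2 = 3.65 m; q_6 = 0.58 × 0.33 × 3.65 = 0.6986 m³/s
Stations 1, 7 contribute zero (depth or velocity is 0).
Q = Σ qᵢ = 6.111 m³/s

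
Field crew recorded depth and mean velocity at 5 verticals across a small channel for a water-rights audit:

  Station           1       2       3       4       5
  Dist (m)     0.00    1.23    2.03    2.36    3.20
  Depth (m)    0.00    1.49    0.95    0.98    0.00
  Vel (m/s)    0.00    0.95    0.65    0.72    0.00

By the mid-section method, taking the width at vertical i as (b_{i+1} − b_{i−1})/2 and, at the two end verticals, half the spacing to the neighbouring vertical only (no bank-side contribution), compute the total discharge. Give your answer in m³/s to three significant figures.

w_2 = (2.03 − 0.00)/2 = 1.015 m; q_2 = 0.95 × 1.49 × 1.015 = 1.437 m³/s
w_3 = (2.36 − 1.23)/2 = 0.565 m; q_3 = 0.65 × 0.95 × 0.565 = 0.3489 m³/s
w_4 = (3.20 − 2.03)/2 = 0.585 m; q_4 = 0.72 × 0.98 × 0.585 = 0.4128 m³/s
Stations 1, 5 contribute zero (depth or velocity is 0).
Q = Σ qᵢ = 2.198 m³/s

2.20 m³/s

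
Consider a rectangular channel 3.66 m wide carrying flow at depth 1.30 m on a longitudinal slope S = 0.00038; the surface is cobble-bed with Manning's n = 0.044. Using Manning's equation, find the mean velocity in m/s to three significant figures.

A = b·y = 3.66 × 1.30 = 4.758 m²
P = b + 2y = 3.66 + 2×1.30 = 6.260 m
R = A/P = 4.758/6.260 = 0.7601 m
Q = (1/n)·A·R^(2/3)·S^(1/2) = (1/0.044) × 4.758 × 0.7601^(2/3) × 0.00038^(1/2) = 1.756 m³/s
V = Q/A = 1.756/4.758 = 0.3690 m/s

0.369 m/s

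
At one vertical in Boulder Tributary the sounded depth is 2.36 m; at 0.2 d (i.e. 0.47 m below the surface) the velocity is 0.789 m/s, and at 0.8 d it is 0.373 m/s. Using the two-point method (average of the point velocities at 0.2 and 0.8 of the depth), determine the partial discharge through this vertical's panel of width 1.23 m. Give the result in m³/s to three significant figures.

v̄ = (0.789 + 0.373) / 2 = 0.5810 m/s
q = v̄ × d × w = 0.5810 × 2.36 × 1.23 = 1.687 m³/s

1.69 m³/s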